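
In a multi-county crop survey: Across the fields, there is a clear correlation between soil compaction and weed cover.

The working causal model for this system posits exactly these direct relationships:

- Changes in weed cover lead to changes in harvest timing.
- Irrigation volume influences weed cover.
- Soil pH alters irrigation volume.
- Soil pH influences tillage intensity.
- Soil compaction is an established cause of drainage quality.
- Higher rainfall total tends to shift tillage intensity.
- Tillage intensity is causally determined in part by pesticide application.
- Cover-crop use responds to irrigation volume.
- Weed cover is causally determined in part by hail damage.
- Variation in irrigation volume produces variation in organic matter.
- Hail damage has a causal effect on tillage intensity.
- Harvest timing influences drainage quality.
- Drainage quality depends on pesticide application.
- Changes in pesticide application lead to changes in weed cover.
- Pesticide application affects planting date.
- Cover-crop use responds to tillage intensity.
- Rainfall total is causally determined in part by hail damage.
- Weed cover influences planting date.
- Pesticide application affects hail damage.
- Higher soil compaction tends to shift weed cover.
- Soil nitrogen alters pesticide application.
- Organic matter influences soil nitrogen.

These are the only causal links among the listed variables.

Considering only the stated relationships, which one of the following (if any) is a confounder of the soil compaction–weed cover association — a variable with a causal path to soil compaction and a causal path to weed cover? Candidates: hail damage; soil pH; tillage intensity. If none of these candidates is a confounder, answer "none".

none

None of the listed candidates has causal paths to both soil compaction and weed cover in the stated relationships, so none is a common cause.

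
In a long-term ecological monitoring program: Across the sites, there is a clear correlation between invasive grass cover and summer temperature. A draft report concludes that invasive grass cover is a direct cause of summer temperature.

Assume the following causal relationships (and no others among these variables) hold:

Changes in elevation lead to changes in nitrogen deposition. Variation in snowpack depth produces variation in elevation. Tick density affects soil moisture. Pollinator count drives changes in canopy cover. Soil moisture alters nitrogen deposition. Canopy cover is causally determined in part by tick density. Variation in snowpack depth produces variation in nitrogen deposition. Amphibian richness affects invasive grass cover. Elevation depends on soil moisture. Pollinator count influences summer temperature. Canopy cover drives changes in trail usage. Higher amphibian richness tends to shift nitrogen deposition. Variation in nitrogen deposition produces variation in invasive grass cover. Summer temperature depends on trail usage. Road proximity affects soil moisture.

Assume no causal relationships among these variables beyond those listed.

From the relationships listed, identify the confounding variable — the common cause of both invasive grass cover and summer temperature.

tick density

Tick density has a causal path to invasive grass cover (tick density → soil moisture → nitrogen deposition → invasive grass cover) and a separate causal path to summer temperature (tick density → canopy cover → trail usage → summer temperature), so it is a common cause of both.
No stated relationship gives invasive grass cover a causal route to summer temperature, so the correlation is explained by the shared upstream cause rather than a direct effect.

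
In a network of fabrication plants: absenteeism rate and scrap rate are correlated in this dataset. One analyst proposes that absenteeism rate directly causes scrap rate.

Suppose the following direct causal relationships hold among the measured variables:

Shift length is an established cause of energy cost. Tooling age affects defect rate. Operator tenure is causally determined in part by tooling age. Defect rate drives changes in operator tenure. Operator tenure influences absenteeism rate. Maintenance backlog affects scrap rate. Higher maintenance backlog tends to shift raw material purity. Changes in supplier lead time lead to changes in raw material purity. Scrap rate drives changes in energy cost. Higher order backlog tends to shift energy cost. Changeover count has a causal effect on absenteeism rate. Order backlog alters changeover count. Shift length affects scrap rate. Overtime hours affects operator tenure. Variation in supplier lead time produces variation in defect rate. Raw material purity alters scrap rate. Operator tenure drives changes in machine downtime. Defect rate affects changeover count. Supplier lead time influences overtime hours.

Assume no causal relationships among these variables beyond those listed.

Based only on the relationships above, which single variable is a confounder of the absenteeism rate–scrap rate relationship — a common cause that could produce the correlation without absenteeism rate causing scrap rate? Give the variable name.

Supplier lead time has a causal path to absenteeism rate (supplier lead time → overtime hours → operator tenure → absenteeism rate) and a separate causal path to scrap rate (supplier lead time → raw material purity → scrap rate), so it is a common cause of both.
No stated relationship gives absenteeism rate a causal route to scrap rate, so the correlation is explained by the shared upstream cause rather than a direct effect.

supplier lead time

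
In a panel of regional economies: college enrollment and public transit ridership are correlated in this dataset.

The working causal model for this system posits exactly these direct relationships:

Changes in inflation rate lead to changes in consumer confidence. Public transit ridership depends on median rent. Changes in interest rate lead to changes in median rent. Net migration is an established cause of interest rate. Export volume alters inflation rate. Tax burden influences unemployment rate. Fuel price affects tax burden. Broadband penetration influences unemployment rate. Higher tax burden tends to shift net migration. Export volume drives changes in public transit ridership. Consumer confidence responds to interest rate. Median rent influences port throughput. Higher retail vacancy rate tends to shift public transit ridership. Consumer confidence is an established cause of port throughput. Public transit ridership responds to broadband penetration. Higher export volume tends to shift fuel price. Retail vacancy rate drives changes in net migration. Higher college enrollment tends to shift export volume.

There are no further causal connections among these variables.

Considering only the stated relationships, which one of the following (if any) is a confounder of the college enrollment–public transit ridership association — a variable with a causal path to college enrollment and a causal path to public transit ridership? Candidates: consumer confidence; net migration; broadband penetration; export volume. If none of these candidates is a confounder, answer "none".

none

None of the listed candidates has causal paths to both college enrollment and public transit ridership in the stated relationships, so none is a common cause.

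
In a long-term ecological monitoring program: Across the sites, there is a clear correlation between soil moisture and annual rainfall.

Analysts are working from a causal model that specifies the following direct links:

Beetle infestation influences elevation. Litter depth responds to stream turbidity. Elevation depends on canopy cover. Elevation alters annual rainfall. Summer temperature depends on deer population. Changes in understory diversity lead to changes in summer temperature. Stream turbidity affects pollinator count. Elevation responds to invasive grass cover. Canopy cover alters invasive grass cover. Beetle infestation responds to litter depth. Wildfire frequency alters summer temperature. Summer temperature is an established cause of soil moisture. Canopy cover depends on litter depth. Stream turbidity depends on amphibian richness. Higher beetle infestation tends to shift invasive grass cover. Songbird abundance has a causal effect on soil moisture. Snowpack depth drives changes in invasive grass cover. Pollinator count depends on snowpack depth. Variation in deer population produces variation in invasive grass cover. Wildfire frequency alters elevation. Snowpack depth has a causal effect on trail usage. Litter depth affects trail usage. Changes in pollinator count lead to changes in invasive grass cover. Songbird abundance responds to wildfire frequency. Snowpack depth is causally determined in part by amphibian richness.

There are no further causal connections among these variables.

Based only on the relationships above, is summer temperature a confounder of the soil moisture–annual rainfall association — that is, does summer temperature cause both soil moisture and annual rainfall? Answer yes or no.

no

Summer temperature has no stated causal path to annual rainfall. A confounder must cause both variables, so summer temperature does not qualify.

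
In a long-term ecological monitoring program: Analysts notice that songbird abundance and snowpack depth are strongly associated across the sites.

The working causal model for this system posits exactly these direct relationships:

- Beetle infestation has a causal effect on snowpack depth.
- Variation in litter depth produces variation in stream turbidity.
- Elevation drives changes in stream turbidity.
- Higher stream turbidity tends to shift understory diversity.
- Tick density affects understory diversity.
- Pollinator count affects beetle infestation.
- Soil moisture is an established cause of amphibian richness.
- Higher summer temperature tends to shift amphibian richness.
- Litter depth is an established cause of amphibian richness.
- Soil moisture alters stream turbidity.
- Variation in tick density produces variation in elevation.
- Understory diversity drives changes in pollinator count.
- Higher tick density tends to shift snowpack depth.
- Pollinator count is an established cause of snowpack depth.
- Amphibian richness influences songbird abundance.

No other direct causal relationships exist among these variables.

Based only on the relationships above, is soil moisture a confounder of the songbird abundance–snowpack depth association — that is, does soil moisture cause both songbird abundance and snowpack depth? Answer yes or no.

Soil moisture has a causal path to songbird abundance (soil moisture → amphibian richness → songbird abundance) and to snowpack depth (soil moisture → stream turbidity → understory diversity → pollinator count → snowpack depth), so it is a common cause of both — a confounder.

yes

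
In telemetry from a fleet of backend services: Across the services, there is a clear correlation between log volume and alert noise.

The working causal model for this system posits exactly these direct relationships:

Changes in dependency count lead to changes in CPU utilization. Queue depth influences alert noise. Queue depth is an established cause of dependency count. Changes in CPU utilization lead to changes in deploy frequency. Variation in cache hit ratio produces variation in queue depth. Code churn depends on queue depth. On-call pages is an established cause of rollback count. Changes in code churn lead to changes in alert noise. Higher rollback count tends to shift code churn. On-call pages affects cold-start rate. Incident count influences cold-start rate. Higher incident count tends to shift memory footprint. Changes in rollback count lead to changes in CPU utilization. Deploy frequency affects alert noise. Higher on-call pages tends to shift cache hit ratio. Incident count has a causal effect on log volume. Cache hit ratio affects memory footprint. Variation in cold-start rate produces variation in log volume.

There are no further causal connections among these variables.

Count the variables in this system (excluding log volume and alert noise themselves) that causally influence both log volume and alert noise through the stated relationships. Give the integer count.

1

The common causes are: on-call pages (to log volume via on-call pages → cold-start rate → log volume; to alert noise via on-call pages → cache hit ratio → queue depth → alert noise).
Every other variable lacks a causal path to at least one of log volume and alert noise.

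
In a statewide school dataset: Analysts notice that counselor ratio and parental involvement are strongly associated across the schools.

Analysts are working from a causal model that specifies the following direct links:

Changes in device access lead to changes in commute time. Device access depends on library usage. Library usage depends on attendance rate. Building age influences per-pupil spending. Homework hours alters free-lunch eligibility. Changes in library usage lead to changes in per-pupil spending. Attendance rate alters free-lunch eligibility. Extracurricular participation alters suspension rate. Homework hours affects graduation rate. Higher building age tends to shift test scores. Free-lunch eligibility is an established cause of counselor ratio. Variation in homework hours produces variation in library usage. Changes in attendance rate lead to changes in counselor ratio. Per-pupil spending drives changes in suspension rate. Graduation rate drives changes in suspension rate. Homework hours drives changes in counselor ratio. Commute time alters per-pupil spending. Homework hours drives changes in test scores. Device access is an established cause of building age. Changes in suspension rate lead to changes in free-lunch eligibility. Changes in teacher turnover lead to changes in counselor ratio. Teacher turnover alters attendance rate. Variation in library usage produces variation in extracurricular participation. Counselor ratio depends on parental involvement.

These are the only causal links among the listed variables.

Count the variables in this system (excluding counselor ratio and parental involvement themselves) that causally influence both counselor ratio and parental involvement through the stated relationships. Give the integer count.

No listed variable has a causal path to both counselor ratio and parental involvement, so there are no common causes.

0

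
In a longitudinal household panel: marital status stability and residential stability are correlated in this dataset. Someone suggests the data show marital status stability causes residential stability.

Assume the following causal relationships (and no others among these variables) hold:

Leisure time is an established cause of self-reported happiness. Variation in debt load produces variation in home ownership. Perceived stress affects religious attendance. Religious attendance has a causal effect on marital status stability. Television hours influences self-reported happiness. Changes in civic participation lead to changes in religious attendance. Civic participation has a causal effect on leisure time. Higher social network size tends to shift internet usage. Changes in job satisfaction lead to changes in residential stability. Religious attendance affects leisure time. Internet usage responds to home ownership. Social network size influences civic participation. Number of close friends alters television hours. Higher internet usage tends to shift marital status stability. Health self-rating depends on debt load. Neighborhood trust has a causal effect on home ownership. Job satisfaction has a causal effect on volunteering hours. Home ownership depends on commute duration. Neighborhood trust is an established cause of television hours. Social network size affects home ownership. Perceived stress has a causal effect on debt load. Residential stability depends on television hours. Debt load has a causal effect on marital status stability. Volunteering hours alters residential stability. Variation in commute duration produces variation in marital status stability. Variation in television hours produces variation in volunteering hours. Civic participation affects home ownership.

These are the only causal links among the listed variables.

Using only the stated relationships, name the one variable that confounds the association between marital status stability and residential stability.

Neighborhood trust has a causal path to marital status stability (neighborhood trust → home ownership → internet usage → marital status stability) and a separate causal path to residential stability (neighborhood trust → television hours → residential stability), so it is a common cause of both.
No stated relationship gives marital status stability a causal route to residential stability, so the correlation is explained by the shared upstream cause rather than a direct effect.

neighborhood trust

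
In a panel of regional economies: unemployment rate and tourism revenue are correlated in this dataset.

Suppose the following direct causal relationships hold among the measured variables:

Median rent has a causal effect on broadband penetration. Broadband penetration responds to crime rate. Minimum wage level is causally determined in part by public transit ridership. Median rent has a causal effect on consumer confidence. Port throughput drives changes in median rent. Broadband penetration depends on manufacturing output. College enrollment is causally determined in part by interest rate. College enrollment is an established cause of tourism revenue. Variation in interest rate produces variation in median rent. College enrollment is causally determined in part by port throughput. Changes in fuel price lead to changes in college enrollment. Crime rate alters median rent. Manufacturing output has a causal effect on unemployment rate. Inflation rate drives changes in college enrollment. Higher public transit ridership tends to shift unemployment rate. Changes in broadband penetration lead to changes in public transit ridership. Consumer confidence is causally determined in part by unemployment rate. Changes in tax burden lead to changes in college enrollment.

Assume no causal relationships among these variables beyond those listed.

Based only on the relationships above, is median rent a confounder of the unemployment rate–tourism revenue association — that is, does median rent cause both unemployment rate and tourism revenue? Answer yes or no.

Median rent has no stated causal path to tourism revenue. A confounder must cause both variables, so median rent does not qualify.

no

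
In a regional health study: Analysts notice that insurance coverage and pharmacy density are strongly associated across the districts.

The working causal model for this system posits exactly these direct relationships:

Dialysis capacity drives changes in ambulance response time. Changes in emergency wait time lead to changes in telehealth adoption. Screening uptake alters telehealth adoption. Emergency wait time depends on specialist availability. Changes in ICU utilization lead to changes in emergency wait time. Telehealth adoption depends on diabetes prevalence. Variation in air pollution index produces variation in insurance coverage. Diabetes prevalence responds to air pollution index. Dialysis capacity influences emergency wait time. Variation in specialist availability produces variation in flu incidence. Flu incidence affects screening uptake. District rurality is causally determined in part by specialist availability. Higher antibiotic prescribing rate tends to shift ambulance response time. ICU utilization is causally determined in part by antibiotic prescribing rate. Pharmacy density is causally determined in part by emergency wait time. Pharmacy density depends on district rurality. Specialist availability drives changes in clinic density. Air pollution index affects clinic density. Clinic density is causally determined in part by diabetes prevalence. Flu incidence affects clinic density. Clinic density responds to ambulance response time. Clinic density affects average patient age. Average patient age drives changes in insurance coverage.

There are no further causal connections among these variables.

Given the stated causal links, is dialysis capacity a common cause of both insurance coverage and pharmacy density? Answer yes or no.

Dialysis capacity has a causal path to insurance coverage (dialysis capacity → ambulance response time → clinic density → average patient age → insurance coverage) and to pharmacy density (dialysis capacity → emergency wait time → pharmacy density), so it is a common cause of both — a confounder.

yes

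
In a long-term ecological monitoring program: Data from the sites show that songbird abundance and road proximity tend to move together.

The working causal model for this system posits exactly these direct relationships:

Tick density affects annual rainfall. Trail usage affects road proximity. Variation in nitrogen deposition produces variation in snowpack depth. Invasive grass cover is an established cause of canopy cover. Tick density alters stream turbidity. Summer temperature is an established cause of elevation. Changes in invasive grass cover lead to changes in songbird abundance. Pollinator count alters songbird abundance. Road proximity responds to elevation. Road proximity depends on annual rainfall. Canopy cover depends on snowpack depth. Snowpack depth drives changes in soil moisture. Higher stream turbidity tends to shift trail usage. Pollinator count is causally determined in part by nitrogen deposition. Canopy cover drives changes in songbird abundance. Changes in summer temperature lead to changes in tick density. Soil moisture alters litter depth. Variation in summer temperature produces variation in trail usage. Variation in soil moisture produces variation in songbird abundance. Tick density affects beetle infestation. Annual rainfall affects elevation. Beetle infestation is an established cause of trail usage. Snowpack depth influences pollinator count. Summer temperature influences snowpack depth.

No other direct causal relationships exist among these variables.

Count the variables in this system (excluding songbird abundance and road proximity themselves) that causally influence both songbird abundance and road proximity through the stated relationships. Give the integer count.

The common causes are: summer temperature (to songbird abundance via summer temperature → snowpack depth → soil moisture → songbird abundance; to road proximity via summer temperature → trail usage → road proximity).
Every other variable lacks a causal path to at least one of songbird abundance and road proximity.

1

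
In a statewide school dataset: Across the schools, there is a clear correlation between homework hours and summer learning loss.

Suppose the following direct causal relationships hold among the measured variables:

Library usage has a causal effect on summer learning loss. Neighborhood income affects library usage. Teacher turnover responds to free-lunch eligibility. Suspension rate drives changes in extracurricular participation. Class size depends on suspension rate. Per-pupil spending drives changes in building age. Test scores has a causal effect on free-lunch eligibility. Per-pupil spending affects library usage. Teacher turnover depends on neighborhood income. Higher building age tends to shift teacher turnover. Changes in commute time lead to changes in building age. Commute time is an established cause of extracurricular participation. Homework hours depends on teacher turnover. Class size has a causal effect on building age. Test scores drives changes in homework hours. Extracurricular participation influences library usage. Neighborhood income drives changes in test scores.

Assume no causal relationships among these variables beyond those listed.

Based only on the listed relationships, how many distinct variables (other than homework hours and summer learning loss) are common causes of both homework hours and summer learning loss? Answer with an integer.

The common causes are: commute time (to homework hours via commute time → building age → teacher turnover → homework hours; to summer learning loss via commute time → extracurricular participation → library usage → summer learning loss); neighborhood income (to homework hours via neighborhood income → teacher turnover → homework hours; to summer learning loss via neighborhood income → library usage → summer learning loss); per-pupil spending (to homework hours via per-pupil spending → building age → teacher turnover → homework hours; to summer learning loss via per-pupil spending → library usage → summer learning loss); suspension rate (to homework hours via suspension rate → class size → building age → teacher turnover → homework hours; to summer learning loss via suspension rate → extracurricular participation → library usage → summer learning loss).
Every other variable lacks a causal path to at least one of homework hours and summer learning loss.

4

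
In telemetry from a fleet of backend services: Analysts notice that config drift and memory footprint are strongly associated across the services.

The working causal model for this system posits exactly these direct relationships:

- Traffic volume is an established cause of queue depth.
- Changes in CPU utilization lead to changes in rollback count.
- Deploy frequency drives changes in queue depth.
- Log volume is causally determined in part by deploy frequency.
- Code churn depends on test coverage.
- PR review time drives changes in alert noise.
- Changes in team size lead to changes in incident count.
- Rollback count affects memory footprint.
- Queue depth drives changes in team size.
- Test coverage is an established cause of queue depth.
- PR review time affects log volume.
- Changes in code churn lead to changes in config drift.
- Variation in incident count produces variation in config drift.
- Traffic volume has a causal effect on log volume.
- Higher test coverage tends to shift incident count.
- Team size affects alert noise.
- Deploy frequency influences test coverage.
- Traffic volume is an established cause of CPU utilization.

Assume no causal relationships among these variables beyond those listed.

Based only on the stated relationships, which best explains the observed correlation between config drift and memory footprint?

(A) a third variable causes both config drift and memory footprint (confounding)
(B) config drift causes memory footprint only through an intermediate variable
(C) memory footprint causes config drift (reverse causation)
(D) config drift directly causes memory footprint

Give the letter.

Traffic volume causes config drift (traffic volume → queue depth → team size → incident count → config drift) and memory footprint (traffic volume → CPU utilization → rollback count → memory footprint) — a common cause creating the correlation.
There is no stated path from config drift to memory footprint or from memory footprint to config drift, so neither direct nor reverse causation applies.

A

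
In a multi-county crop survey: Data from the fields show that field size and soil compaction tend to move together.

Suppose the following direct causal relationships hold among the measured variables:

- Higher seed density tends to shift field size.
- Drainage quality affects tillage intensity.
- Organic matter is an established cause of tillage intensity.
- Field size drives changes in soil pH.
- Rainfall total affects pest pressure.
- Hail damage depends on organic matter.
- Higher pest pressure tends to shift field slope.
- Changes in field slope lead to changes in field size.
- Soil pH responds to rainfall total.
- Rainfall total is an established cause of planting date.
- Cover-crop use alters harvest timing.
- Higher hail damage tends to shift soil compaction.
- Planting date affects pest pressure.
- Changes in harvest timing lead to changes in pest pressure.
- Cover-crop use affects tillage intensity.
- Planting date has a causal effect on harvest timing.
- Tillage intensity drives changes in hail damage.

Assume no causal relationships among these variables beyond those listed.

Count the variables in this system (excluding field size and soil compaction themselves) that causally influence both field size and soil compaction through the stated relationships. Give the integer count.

1

The common causes are: cover-crop use (to field size via cover-crop use → harvest timing → pest pressure → field slope → field size; to soil compaction via cover-crop use → tillage intensity → hail damage → soil compaction).
Every other variable lacks a causal path to at least one of field size and soil compaction.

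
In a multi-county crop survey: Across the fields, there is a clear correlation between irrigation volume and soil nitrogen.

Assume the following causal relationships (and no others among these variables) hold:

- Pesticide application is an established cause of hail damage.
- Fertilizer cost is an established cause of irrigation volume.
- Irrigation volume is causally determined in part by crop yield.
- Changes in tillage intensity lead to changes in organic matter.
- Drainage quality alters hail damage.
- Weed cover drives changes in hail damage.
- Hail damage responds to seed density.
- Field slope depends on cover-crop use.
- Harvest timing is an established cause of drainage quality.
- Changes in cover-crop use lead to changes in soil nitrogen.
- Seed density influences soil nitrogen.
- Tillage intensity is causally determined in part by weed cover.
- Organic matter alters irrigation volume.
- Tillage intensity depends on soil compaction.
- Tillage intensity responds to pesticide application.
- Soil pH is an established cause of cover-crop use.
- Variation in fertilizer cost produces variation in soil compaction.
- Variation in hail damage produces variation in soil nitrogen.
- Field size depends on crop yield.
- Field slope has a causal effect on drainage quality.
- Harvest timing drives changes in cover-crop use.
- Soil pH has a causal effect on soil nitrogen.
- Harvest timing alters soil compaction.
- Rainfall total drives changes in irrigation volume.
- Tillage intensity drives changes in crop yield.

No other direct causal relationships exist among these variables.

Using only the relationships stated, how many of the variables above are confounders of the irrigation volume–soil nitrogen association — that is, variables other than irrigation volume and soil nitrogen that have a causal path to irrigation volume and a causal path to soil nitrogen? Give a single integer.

The common causes are: harvest timing (to irrigation volume via harvest timing → soil compaction → tillage intensity → organic matter → irrigation volume; to soil nitrogen via harvest timing → cover-crop use → soil nitrogen); pesticide application (to irrigation volume via pesticide application → tillage intensity → organic matter → irrigation volume; to soil nitrogen via pesticide application → hail damage → soil nitrogen); weed cover (to irrigation volume via weed cover → tillage intensity → organic matter → irrigation volume; to soil nitrogen via weed cover → hail damage → soil nitrogen).
Every other variable lacks a causal path to at least one of irrigation volume and soil nitrogen.

3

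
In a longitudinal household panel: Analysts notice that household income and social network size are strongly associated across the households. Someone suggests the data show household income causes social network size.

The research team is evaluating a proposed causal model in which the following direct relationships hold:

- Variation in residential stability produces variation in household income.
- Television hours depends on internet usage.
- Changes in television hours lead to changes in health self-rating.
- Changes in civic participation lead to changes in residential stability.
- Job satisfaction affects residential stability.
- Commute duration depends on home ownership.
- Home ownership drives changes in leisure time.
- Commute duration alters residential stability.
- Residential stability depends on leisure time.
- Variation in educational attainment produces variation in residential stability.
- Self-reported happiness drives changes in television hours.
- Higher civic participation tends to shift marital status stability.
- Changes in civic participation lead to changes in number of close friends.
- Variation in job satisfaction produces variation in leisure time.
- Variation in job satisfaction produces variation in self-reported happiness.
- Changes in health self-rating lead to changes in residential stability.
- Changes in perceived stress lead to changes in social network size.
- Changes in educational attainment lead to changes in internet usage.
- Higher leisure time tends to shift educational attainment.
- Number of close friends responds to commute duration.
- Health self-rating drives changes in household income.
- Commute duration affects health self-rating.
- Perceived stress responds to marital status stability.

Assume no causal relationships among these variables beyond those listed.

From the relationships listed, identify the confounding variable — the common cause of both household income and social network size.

civic participation

Civic participation has a causal path to household income (civic participation → residential stability → household income) and a separate causal path to social network size (civic participation → marital status stability → perceived stress → social network size), so it is a common cause of both.
No stated relationship gives household income a causal route to social network size, so the correlation is explained by the shared upstream cause rather than a direct effect.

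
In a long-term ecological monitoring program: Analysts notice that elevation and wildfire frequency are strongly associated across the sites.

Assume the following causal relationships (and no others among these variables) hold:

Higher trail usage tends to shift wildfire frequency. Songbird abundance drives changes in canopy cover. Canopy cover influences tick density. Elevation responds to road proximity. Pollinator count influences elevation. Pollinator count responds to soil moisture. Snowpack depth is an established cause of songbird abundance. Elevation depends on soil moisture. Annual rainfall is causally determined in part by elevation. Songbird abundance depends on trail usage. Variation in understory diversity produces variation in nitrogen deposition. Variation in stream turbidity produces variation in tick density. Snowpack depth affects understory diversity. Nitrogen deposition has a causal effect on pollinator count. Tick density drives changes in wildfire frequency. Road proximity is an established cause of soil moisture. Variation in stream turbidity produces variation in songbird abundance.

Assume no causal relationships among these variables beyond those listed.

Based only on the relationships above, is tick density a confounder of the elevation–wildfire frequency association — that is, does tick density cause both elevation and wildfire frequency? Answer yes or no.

no

Tick density has no stated causal path to elevation. A confounder must cause both variables, so tick density does not qualify.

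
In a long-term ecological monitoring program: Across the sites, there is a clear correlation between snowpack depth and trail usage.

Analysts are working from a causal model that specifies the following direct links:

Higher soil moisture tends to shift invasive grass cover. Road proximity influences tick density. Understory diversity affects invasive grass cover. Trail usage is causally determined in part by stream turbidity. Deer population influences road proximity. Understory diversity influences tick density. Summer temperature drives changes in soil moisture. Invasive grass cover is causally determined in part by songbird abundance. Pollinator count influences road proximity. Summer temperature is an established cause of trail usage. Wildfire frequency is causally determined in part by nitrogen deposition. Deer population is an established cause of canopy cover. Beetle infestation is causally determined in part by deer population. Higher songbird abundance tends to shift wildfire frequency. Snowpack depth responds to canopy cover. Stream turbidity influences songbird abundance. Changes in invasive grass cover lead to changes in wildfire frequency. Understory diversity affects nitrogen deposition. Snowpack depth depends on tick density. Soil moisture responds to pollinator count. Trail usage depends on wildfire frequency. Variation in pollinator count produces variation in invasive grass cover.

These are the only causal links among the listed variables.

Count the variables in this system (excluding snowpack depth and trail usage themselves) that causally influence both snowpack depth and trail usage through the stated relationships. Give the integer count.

2

The common causes are: pollinator count (to snowpack depth via pollinator count → road proximity → tick density → snowpack depth; to trail usage via pollinator count → invasive grass cover → wildfire frequency → trail usage); understory diversity (to snowpack depth via understory diversity → tick density → snowpack depth; to trail usage via understory diversity → nitrogen deposition → wildfire frequency → trail usage).
Every other variable lacks a causal path to at least one of snowpack depth and trail usage.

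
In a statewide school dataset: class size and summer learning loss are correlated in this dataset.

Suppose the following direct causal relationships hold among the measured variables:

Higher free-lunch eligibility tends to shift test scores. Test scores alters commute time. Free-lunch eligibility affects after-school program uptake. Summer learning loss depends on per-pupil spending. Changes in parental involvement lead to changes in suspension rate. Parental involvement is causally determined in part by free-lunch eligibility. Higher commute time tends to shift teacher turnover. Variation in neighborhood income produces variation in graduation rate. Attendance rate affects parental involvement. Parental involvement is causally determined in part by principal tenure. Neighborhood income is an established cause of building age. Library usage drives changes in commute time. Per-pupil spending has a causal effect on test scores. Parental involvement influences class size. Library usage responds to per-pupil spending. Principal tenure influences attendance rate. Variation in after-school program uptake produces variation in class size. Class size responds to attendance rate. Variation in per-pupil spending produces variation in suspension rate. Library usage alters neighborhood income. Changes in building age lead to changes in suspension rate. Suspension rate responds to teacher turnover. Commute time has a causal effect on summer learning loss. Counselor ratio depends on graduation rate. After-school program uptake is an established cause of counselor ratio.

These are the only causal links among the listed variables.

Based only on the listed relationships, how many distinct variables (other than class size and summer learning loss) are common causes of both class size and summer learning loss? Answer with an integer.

The common causes are: free-lunch eligibility (to class size via free-lunch eligibility → parental involvement → class size; to summer learning loss via free-lunch eligibility → test scores → commute time → summer learning loss).
Every other variable lacks a causal path to at least one of class size and summer learning loss.

1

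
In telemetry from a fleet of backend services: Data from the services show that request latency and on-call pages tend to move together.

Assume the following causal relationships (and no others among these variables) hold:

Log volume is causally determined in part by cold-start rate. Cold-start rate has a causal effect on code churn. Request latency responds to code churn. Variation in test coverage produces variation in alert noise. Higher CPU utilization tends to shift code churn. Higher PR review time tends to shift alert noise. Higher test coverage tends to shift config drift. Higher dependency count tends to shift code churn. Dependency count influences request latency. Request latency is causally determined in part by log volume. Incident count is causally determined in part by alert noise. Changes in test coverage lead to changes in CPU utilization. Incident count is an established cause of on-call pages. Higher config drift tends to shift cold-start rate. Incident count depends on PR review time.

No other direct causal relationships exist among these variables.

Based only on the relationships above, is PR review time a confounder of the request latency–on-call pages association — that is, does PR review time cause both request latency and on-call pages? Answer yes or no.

no

PR review time has no stated causal path to request latency. A confounder must cause both variables, so PR review time does not qualify.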